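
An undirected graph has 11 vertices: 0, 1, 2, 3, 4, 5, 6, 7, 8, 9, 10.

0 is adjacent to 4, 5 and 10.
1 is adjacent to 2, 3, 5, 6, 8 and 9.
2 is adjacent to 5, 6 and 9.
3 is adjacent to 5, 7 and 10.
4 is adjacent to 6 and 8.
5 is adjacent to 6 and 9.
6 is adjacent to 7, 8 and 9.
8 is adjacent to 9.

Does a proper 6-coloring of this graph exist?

The chromatic number is 5. 1, 2, 5, 6, 9 are mutually adjacent (a clique of size 5), so at least 5 colors are needed.
One proper 5-coloring: 0=a, 1=c, 2=e, 3=a, 4=c, 5=b, 6=a, 7=b, 8=b, 9=d, 10=b.
Since 6 ≥ 5, a proper 6-coloring certainly exists.

Yes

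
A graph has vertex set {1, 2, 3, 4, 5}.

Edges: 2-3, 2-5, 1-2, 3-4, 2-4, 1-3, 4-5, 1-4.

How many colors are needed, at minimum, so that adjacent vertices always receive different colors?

1, 2, 3, 4 form a clique, so at least 4 colors are needed.
4 colors suffice: 1=yellow, 2=blue, 3=green, 4=red, 5=green. Every edge joins two different colors.

4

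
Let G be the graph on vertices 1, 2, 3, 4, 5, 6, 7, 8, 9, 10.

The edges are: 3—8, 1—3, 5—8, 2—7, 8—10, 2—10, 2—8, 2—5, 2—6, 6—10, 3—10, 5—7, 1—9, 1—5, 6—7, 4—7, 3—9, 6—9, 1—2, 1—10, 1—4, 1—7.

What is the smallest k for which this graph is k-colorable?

4

1, 2, 5, 7 are mutually adjacent (a clique of size 4), so at least 4 colors are needed.
4 colors suffice: 1=red, 2=blue, 3=blue, 4=blue, 5=yellow, 6=red, 7=green, 8=red, 9=green, 10=green. No two adjacent vertices share a color.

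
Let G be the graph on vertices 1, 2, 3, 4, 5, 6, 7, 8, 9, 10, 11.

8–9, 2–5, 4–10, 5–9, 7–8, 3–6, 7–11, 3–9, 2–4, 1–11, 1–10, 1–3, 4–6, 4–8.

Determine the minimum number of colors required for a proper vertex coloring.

3

The cycle 9-5-2-4-8-9 has odd length 5, so it cannot be 2-colored; at least 3 colors are needed.
3 colors suffice: color a → {1, 4, 7, 9}; color b → {2, 3, 8, 10, 11}; color c → {5, 6}. No two adjacent vertices share a color.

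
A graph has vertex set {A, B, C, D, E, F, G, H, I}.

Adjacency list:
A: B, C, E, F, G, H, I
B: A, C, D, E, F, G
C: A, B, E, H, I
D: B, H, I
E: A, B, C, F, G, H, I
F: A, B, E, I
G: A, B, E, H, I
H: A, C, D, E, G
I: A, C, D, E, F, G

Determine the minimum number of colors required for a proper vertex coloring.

A, E, G, I are pairwise adjacent (a clique of size 4), so at least 4 colors are needed.
4 colors suffice: color red → {D, E}; color blue → {A}; color green → {B, H, I}; color yellow → {C, F, G}. Every edge joins two different colors.

4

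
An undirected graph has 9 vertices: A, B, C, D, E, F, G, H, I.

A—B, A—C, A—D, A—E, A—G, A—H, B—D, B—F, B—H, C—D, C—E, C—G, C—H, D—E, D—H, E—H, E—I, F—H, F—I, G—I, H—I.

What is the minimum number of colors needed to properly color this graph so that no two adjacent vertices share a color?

5

A, C, D, E, H are mutually adjacent (a clique of size 5), so at least 5 colors are needed.
5 colors suffice: color red → {G, H}; color blue → {A, I}; color green → {B, C}; color yellow → {E, F}; color purple → {D}. Every edge joins two different colors.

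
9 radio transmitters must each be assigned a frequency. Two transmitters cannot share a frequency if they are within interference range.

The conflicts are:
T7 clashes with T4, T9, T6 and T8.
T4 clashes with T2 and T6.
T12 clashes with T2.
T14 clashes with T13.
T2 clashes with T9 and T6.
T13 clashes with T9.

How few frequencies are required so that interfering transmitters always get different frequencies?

T7, T4, T6 are mutually in conflict, so at least 3 frequencies are needed.
3 frequencies suffice: frequency 1 → {T7, T2, T13}; frequency 2 → {T4, T12, T14, T9, T8}; frequency 3 → {T6}. No two conflicting transmitters share a frequency.

3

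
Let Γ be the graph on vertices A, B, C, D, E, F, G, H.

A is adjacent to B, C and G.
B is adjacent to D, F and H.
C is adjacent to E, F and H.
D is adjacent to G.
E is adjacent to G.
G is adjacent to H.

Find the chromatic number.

G and H are adjacent, so at least 2 colors are needed.
2 colors suffice: color red → {B, C, G}; color blue → {A, D, E, F, H}. No two adjacent vertices share a color.

2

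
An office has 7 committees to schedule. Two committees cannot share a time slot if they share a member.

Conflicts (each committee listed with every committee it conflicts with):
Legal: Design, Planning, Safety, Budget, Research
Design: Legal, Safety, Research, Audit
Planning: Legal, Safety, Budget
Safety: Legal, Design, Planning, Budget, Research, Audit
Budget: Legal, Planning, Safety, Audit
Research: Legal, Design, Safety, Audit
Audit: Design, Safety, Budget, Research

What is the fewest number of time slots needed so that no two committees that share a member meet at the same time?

4

Legal, Planning, Safety, Budget pairwise conflict, so at least 4 time slots are needed.
4 time slots suffice: Legal=2, Design=3, Planning=4, Safety=1, Budget=3, Research=4, Audit=2. Each listed conflict is separated.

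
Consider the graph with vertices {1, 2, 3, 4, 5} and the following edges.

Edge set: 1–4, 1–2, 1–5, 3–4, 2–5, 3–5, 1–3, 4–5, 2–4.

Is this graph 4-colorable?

The chromatic number is 4. 1, 3, 4, 5 are mutually adjacent (a clique of size 4), so at least 4 colors are needed.
4 colors suffice: color a → {1}; color b → {5}; color c → {4}; color d → {2, 3}.
That is already a proper 4-coloring.

Yes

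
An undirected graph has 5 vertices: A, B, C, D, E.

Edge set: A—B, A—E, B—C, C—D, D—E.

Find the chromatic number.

3

The cycle D-C-B-A-E-D has odd length 5, so it cannot be 2-colored; at least 3 colors are needed.
One proper 3-coloring: A=green, B=red, C=blue, D=red, E=blue. Each edge has distinct colors on its endpoints.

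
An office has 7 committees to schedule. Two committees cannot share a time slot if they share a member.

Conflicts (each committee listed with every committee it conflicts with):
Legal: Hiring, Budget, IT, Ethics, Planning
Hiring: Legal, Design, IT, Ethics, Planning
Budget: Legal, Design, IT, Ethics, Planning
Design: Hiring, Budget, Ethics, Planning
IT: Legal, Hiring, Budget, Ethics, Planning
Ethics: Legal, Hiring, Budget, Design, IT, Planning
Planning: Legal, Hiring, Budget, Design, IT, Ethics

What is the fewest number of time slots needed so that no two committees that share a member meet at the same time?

5

Legal, Hiring, IT, Ethics, Planning pairwise conflict, so at least 5 time slots are needed.
Using 5 time slots: Legal=3, Hiring=4, Budget=4, Design=3, IT=5, Ethics=1, Planning=2. No two conflicting committees share a time slot.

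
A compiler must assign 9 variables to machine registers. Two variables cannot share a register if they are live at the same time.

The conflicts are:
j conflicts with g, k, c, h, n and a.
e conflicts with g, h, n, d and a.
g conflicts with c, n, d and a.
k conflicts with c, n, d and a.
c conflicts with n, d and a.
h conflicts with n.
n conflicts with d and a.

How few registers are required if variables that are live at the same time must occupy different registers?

5

j, g, c, n, a are mutually in conflict, so at least 5 registers are needed.
Using 5 registers: j=4, e=3, g=2, k=2, c=3, h=2, n=1, d=4, a=5. Every pair that conflicts lands in different registers.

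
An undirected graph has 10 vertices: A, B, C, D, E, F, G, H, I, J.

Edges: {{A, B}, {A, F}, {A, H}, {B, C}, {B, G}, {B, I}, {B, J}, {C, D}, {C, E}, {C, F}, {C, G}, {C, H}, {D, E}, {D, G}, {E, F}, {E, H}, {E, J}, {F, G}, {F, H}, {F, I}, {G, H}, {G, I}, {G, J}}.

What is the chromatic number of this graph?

4

C, F, G, H are pairwise adjacent (a clique of size 4), so at least 4 colors are needed.
One proper 4-coloring: A=red, B=green, C=blue, D=green, E=red, F=green, G=red, H=yellow, I=blue, J=blue. Each edge has distinct colors on its endpoints.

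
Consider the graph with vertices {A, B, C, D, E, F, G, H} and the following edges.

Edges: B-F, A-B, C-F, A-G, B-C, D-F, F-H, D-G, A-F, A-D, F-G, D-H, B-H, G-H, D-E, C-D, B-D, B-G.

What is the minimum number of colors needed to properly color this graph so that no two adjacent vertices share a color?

5

B, D, F, G, H are pairwise adjacent (a clique of size 5), so at least 5 colors are needed.
One proper 5-coloring: A=purple, B=blue, C=yellow, D=red, E=blue, F=green, G=yellow, H=purple. No two adjacent vertices share a color.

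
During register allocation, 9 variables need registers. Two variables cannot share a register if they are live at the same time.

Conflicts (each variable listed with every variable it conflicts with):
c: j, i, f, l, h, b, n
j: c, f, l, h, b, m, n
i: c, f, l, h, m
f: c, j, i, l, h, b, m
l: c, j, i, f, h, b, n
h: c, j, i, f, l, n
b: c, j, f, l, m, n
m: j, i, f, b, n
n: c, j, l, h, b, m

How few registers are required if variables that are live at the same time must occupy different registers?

5

c, j, f, l, b all conflict with each other, so at least 5 registers are needed.
A valid assignment using 5 registers: c=3, j=4, i=4, f=2, l=1, h=5, b=5, m=1, n=2. Each listed conflict is separated.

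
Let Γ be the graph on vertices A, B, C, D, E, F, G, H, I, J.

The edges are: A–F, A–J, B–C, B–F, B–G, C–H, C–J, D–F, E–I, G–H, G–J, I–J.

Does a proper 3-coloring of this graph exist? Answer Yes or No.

Yes

The chromatic number is 3. The cycle F-A-J-C-B-F has odd length 5, so it cannot be 2-colored; at least 3 colors are needed.
A valid assignment using 3 colors: A=blue, B=green, C=blue, D=blue, E=red, F=red, G=blue, H=red, I=blue, J=red.
That is already a proper 3-coloring.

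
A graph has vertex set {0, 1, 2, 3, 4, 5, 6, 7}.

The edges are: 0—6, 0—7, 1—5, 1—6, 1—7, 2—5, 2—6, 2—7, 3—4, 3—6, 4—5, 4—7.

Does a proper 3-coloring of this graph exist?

The chromatic number is 3. The cycle 4-7-0-6-3-4 has odd length 5, so it cannot be 2-colored; at least 3 colors are needed.
A valid assignment using 3 colors: 0=blue, 1=blue, 2=blue, 3=green, 4=blue, 5=red, 6=red, 7=red.
That is already a proper 3-coloring.

Yes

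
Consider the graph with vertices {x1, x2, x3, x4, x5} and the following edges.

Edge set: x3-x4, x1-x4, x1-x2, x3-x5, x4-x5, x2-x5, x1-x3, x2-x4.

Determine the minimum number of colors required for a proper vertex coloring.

3

x1, x2, x4 are mutually adjacent, so at least 3 colors are needed.
3 colors suffice: x1=3, x2=2, x3=2, x4=1, x5=3. Every edge joins two different colors.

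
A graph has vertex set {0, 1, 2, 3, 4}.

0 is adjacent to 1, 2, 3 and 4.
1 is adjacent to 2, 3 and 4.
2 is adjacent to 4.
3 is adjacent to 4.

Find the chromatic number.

0, 1, 3, 4 are mutually adjacent (a clique of size 4), so at least 4 colors are needed.
A valid assignment using 4 colors: 0=red, 1=blue, 2=yellow, 3=yellow, 4=green. Each edge has distinct colors on its endpoints.

4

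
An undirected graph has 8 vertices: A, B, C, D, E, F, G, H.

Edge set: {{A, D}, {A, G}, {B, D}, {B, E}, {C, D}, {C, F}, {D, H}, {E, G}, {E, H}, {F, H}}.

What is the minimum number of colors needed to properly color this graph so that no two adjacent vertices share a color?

3

The cycle A-D-B-E-G-A has odd length 5, so it cannot be 2-colored; at least 3 colors are needed.
A valid assignment using 3 colors: A=3, B=2, C=2, D=1, E=1, F=1, G=2, H=2. Every edge joins two different colors.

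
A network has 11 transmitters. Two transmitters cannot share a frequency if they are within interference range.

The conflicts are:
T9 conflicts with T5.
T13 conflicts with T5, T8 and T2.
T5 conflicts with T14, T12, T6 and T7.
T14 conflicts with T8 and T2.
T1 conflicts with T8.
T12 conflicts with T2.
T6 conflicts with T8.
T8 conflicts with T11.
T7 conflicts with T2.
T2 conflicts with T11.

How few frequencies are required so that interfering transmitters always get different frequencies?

T9 and T5 conflict, so at least 2 frequencies are needed.
2 frequencies suffice: frequency 1 → {T5, T8, T2}; frequency 2 → {T9, T13, T14, T1, T12, T6, T7, T11}. Every pair that conflicts lands in different frequencies.

2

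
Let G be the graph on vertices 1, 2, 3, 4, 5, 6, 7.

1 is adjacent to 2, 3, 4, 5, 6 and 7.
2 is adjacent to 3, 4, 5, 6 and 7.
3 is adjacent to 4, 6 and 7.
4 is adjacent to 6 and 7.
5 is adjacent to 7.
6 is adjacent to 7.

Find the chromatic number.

1, 2, 3, 4, 6, 7 are pairwise adjacent (a clique of size 6), so at least 6 colors are needed.
6 colors suffice: color red → {2}; color blue → {1}; color green → {7}; color yellow → {4, 5}; color purple → {6}; color orange → {3}. Each edge has distinct colors on its endpoints.

6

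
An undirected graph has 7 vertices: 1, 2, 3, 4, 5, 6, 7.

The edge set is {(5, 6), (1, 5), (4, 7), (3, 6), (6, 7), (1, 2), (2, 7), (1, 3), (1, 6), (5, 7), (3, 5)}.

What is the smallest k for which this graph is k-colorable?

4

1, 3, 5, 6 are pairwise adjacent (a clique of size 4), so at least 4 colors are needed.
A valid assignment using 4 colors: 1=green, 2=red, 3=yellow, 4=red, 5=blue, 6=red, 7=green. Each edge has distinct colors on its endpoints.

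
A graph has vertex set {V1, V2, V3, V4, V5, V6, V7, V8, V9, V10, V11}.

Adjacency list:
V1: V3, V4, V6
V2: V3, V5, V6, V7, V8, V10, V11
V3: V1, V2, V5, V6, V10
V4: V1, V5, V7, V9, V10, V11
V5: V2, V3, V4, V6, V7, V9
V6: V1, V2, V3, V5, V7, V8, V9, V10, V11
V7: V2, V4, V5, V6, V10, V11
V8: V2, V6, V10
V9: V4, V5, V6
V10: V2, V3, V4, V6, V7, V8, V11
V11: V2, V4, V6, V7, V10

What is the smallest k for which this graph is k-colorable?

V2, V6, V7, V10, V11 form a clique, so at least 5 colors are needed.
5 colors suffice: color 1 → {V4, V6}; color 2 → {V1, V2, V9}; color 3 → {V5, V10}; color 4 → {V3, V7, V8}; color 5 → {V11}. Every edge joins two different colors.

5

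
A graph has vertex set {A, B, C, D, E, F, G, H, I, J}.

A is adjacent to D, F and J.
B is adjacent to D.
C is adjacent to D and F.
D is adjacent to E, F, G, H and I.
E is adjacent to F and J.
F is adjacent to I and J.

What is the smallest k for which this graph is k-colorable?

3

C, D, F are pairwise adjacent, so at least 3 colors are needed.
One proper 3-coloring: A=3, B=2, C=3, D=1, E=3, F=2, G=2, H=2, I=3, J=1. No two adjacent vertices share a color.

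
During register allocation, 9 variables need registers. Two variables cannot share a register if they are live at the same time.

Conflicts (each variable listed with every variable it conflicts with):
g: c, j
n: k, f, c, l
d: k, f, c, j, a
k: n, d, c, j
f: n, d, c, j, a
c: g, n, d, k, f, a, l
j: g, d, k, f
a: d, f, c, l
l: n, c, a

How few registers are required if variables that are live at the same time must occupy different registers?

4

d, f, c, a all conflict with each other, so at least 4 registers are needed.
4 registers suffice: register 1 → {c, j}; register 2 → {g, k, f, l}; register 3 → {n, d}; register 4 → {a}. Each listed conflict is separated.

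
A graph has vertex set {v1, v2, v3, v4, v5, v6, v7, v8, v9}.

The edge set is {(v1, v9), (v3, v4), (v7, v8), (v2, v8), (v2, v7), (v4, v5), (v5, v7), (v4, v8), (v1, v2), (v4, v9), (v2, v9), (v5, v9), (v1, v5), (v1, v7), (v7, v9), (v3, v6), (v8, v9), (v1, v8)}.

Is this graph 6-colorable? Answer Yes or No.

The chromatic number is 5. v1, v2, v7, v8, v9 form a clique, so at least 5 colors are needed.
5 colors suffice: color 1 → {v3, v9}; color 2 → {v4, v6, v7}; color 3 → {v5, v8}; color 4 → {v1}; color 5 → {v2}.
Since 6 ≥ 5, a proper 6-coloring certainly exists.

Yes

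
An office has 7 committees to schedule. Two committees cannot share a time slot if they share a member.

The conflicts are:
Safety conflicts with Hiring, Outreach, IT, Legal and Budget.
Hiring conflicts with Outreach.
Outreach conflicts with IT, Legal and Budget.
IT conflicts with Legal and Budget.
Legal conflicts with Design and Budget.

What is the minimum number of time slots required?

Safety, Outreach, IT, Legal, Budget all conflict with each other, so at least 5 time slots are needed.
5 time slots suffice: time slot 1 → {Hiring, Legal}; time slot 2 → {Safety, Design}; time slot 3 → {Outreach}; time slot 4 → {Budget}; time slot 5 → {IT}. No two conflicting committees share a time slot.

5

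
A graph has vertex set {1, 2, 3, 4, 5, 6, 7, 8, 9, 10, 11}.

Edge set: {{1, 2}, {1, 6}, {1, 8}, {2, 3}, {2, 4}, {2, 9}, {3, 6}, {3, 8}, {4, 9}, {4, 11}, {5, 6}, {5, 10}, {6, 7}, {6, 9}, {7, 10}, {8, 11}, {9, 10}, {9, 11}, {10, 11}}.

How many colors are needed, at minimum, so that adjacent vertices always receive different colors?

9, 10, 11 are mutually adjacent, so at least 3 colors are needed.
3 colors suffice: color a → {1, 3, 5, 7, 9}; color b → {2, 6, 11}; color c → {4, 8, 10}. No two adjacent vertices share a color.

3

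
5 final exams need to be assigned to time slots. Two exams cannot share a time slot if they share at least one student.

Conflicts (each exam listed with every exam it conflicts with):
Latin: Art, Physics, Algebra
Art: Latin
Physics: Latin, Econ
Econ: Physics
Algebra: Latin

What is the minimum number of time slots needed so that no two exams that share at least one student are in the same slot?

Physics and Econ conflict, so at least 2 time slots are needed.
2 time slots suffice: time slot 1 → {Latin, Econ}; time slot 2 → {Art, Physics, Algebra}. Every pair that conflicts lands in different time slots.

2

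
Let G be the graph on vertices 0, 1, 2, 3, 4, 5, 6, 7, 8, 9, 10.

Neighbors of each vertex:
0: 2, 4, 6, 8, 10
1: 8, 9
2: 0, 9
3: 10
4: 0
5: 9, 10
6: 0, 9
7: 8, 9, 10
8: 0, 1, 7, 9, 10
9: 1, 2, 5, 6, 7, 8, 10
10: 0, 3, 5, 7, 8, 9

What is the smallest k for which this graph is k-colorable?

7, 8, 9, 10 are mutually adjacent (a clique of size 4), so at least 4 colors are needed.
4 colors suffice: color a → {0, 3, 9}; color b → {1, 2, 4, 6, 10}; color c → {5, 8}; color d → {7}. No two adjacent vertices share a color.

4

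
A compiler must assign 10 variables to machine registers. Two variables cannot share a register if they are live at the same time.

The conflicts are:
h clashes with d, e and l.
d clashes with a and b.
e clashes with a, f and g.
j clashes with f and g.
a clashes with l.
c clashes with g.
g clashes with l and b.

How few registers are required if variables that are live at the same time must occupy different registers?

3

The cycle d-b-g-e-a-d has odd length 5, so it cannot be 2-colored; at least 3 registers are needed.
Using 3 registers: h=3, d=1, e=2, j=2, a=3, f=1, c=2, g=1, l=2, b=2. Every pair that conflicts lands in different registers.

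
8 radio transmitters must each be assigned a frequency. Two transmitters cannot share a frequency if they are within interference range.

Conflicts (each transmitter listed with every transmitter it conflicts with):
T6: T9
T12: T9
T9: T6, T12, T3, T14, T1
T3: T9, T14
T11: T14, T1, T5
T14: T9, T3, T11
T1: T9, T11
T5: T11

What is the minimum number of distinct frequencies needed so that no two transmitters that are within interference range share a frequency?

T9, T3, T14 all conflict with each other, so at least 3 frequencies are needed.
A valid assignment using 3 frequencies: T6=2, T12=2, T9=1, T3=3, T11=1, T14=2, T1=2, T5=2. Each listed conflict is separated.

3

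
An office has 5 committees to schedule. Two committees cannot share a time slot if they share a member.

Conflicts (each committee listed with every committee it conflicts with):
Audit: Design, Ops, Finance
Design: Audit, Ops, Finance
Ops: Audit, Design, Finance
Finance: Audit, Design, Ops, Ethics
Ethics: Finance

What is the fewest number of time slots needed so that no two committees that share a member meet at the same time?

4

Audit, Design, Ops, Finance are mutually in conflict, so at least 4 time slots are needed.
4 time slots suffice: time slot 1 → {Finance}; time slot 2 → {Ops, Ethics}; time slot 3 → {Audit}; time slot 4 → {Design}. Each listed conflict is separated.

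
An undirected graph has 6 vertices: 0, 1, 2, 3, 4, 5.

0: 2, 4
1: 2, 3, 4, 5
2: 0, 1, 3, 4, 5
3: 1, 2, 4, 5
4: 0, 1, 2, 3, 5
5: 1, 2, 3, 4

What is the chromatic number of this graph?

1, 2, 3, 4, 5 are mutually adjacent (a clique of size 5), so at least 5 colors are needed.
5 colors suffice: color red → {4}; color blue → {2}; color green → {0, 1}; color yellow → {5}; color purple → {3}. No two adjacent vertices share a color.

5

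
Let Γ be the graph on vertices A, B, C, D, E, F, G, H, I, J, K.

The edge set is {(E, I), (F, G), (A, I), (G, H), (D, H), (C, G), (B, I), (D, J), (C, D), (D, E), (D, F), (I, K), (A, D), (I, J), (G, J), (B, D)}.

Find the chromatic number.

2

B and I are adjacent, so at least 2 colors are needed.
2 colors suffice: color 1 → {D, G, I}; color 2 → {A, B, C, E, F, H, J, K}. No two adjacent vertices share a color.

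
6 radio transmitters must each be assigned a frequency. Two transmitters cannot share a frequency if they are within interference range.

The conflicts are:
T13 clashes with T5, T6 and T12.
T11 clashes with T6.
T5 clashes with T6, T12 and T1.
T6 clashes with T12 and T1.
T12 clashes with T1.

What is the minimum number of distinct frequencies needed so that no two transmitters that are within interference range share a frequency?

4

T5, T6, T12, T1 pairwise conflict, so at least 4 frequencies are needed.
A valid assignment using 4 frequencies: T13=4, T11=2, T5=3, T6=1, T12=2, T1=4. Each listed conflict is separated.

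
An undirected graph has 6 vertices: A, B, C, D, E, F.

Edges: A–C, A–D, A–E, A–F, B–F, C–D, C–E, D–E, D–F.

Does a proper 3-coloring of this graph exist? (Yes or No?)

A, C, D, E are pairwise adjacent (a clique of size 4), so at least 4 colors are needed.
So 3 colors are not enough.

No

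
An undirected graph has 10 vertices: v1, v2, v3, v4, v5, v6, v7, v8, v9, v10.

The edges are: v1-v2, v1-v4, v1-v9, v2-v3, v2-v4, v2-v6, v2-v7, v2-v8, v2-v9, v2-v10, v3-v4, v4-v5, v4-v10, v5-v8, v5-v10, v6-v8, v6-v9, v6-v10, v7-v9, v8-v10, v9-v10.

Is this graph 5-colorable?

The chromatic number is 4. v2, v6, v8, v10 form a clique, so at least 4 colors are needed.
4 colors suffice: color 1 → {v2, v5}; color 2 → {v1, v3, v7, v10}; color 3 → {v4, v8, v9}; color 4 → {v6}.
Since 5 ≥ 4, a proper 5-coloring certainly exists.

Yes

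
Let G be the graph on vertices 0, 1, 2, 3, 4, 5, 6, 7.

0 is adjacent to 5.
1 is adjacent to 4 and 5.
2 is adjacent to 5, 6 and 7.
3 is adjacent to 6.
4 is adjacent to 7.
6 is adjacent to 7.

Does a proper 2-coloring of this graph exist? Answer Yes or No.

2, 6, 7 are mutually adjacent, so at least 3 colors are needed.
So 2 colors are not enough.

No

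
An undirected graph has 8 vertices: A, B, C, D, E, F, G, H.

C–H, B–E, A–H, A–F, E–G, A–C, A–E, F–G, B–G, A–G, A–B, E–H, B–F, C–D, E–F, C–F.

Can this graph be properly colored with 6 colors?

The chromatic number is 5. A, B, E, F, G are mutually adjacent (a clique of size 5), so at least 5 colors are needed.
One proper 5-coloring: A=red, B=purple, C=green, D=red, E=green, F=blue, G=yellow, H=blue.
Since 6 ≥ 5, a proper 6-coloring certainly exists.

Yes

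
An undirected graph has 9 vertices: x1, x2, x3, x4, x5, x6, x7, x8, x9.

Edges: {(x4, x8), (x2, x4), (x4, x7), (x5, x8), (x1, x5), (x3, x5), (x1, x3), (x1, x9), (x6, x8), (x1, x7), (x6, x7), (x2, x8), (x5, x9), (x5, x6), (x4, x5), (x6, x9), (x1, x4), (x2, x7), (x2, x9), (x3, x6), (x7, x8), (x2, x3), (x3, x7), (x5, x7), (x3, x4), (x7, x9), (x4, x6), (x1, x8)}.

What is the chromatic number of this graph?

5

x3, x4, x5, x6, x7 are pairwise adjacent (a clique of size 5), so at least 5 colors are needed.
5 colors suffice: color red → {x7}; color blue → {x2, x5}; color green → {x4, x9}; color yellow → {x1, x6}; color purple → {x3, x8}. No two adjacent vertices share a color.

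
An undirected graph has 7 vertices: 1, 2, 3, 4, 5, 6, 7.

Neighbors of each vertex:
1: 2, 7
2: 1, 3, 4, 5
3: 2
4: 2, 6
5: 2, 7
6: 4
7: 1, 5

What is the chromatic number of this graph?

1 and 7 are adjacent, so at least 2 colors are needed.
2 colors suffice: color red → {2, 6, 7}; color blue → {1, 3, 4, 5}. No two adjacent vertices share a color.

2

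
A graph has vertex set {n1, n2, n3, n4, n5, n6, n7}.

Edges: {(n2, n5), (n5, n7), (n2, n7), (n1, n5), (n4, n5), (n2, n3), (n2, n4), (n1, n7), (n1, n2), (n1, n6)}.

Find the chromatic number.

4

n1, n2, n5, n7 are pairwise adjacent (a clique of size 4), so at least 4 colors are needed.
4 colors suffice: color 1 → {n2, n6}; color 2 → {n3, n5}; color 3 → {n1, n4}; color 4 → {n7}. Every edge joins two different colors.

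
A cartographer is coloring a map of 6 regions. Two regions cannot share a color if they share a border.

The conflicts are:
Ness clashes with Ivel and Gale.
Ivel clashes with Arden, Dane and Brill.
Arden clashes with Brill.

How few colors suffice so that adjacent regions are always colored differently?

3

Ivel, Arden, Brill pairwise conflict, so at least 3 colors are needed.
3 colors suffice: color 1 → {Ivel, Gale}; color 2 → {Ness, Arden, Dane}; color 3 → {Brill}. Each listed conflict is separated.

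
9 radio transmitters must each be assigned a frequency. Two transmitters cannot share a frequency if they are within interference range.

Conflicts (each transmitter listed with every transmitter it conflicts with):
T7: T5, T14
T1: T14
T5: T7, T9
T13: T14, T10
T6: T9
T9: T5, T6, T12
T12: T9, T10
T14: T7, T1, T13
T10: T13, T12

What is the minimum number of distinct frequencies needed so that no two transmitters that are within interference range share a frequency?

The cycle T13-T10-T12-T9-T5-T7-T14-T13 has odd length 7, so it cannot be 2-colored; at least 3 frequencies are needed.
3 frequencies suffice: frequency 1 → {T9, T14, T10}; frequency 2 → {T7, T1, T13, T6, T12}; frequency 3 → {T5}. No two conflicting transmitters share a frequency.

3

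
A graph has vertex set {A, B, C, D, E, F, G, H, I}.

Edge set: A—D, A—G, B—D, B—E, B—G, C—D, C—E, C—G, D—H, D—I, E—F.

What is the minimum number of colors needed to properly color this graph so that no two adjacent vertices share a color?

2

C and E are adjacent, so at least 2 colors are needed.
2 colors suffice: color red → {D, E, G}; color blue → {A, B, C, F, H, I}. Each edge has distinct colors on its endpoints.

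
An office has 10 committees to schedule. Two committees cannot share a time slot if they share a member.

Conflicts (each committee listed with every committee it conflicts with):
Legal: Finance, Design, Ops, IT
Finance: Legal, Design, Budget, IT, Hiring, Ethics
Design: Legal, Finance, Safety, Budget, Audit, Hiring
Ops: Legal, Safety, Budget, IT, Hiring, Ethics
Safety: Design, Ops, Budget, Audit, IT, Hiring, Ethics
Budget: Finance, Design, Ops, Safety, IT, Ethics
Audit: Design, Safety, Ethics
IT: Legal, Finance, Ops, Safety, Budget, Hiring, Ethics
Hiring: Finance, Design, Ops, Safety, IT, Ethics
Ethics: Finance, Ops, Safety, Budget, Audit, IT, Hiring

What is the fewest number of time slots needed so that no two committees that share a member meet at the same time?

Ops, Safety, Budget, IT, Ethics pairwise conflict, so at least 5 time slots are needed.
5 time slots suffice: time slot 1 → {Design, Ethics}; time slot 2 → {Audit, IT}; time slot 3 → {Finance, Safety}; time slot 4 → {Ops}; time slot 5 → {Legal, Budget, Hiring}. No two conflicting committees share a time slot.

5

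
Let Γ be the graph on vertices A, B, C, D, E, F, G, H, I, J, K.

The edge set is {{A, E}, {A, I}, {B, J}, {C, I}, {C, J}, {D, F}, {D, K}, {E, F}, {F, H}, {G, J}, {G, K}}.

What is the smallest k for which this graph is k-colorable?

3

The cycle E-F-D-K-G-J-C-I-A-E has odd length 9, so it cannot be 2-colored; at least 3 colors are needed.
3 colors suffice: color 1 → {F, I, J, K}; color 2 → {B, C, D, E, G, H}; color 3 → {A}. Every edge joins two different colors.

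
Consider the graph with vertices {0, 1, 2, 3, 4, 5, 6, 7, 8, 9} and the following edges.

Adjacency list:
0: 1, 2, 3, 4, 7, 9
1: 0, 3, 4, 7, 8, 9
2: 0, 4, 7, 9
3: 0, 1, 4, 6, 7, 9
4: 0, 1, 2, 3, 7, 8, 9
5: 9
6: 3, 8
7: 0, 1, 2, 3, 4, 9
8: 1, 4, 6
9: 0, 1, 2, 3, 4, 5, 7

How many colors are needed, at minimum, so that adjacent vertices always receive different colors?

6

0, 1, 3, 4, 7, 9 form a clique, so at least 6 colors are needed.
6 colors suffice: color a → {8, 9}; color b → {4, 5, 6}; color c → {1, 2}; color d → {7}; color e → {3}; color f → {0}. No two adjacent vertices share a color.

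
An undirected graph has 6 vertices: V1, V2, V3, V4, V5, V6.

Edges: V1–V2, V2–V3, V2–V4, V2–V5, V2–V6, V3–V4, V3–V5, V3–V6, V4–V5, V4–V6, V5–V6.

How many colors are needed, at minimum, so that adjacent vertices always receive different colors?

V2, V3, V4, V5, V6 are mutually adjacent (a clique of size 5), so at least 5 colors are needed.
5 colors suffice: V1=2, V2=1, V3=3, V4=2, V5=4, V6=5. Every edge joins two different colors.

5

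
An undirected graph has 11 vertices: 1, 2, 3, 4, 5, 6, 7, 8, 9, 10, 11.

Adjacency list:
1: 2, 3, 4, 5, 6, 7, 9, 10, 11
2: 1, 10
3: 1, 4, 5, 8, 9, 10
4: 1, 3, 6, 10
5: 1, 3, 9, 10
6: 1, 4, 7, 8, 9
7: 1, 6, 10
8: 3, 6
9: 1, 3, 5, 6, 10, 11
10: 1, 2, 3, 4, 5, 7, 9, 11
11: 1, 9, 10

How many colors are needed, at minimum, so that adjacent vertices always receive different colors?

5

1, 3, 5, 9, 10 are pairwise adjacent (a clique of size 5), so at least 5 colors are needed.
5 colors suffice: color red → {1, 8}; color blue → {6, 10}; color green → {2, 4, 7, 9}; color yellow → {3, 11}; color purple → {5}. No two adjacent vertices share a color.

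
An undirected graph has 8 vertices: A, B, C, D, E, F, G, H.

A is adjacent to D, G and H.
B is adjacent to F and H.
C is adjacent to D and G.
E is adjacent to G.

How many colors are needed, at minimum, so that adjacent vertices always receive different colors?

C and D are adjacent, so at least 2 colors are needed.
2 colors suffice: color 1 → {A, B, C, E}; color 2 → {D, F, G, H}. No two adjacent vertices share a color.

2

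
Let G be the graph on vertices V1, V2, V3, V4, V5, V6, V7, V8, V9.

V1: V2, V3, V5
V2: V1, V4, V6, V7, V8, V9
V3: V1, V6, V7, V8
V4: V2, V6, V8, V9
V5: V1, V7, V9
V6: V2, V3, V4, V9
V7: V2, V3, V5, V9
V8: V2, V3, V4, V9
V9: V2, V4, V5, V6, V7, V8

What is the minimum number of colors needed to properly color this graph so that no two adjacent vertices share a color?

V2, V4, V6, V9 are mutually adjacent (a clique of size 4), so at least 4 colors are needed.
4 colors suffice: color 1 → {V2, V3, V5}; color 2 → {V1, V9}; color 3 → {V6, V7, V8}; color 4 → {V4}. Every edge joins two different colors.

4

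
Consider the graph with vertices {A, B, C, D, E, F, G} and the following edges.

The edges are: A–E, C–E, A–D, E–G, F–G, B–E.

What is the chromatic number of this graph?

A and D are adjacent, so at least 2 colors are needed.
2 colors suffice: color 1 → {D, E, F}; color 2 → {A, B, C, G}. Each edge has distinct colors on its endpoints.

2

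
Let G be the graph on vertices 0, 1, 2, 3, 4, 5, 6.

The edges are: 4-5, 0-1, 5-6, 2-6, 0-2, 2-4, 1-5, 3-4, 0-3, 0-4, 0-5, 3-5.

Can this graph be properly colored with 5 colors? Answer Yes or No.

The chromatic number is 4. 0, 3, 4, 5 form a clique, so at least 4 colors are needed.
4 colors suffice: color a → {0, 6}; color b → {2, 5}; color c → {1, 4}; color d → {3}.
Since 5 ≥ 4, a proper 5-coloring certainly exists.

Yes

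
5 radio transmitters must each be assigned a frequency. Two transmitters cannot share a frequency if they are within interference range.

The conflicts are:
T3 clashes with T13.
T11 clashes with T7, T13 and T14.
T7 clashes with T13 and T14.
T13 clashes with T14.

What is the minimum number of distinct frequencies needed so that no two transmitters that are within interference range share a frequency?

T11, T7, T13, T14 all conflict with each other, so at least 4 frequencies are needed.
4 frequencies suffice: frequency 1 → {T13}; frequency 2 → {T3, T7}; frequency 3 → {T11}; frequency 4 → {T14}. No two conflicting transmitters share a frequency.

4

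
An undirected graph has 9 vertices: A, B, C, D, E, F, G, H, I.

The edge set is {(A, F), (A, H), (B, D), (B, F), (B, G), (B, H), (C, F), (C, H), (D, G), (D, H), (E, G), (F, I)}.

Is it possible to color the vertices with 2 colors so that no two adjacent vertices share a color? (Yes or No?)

B, D, H are mutually adjacent, so at least 3 colors are needed.
So 2 colors are not enough.

No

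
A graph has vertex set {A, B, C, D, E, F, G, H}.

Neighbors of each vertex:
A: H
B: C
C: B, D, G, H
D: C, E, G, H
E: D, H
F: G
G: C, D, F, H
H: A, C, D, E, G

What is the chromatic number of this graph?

C, D, G, H are pairwise adjacent (a clique of size 4), so at least 4 colors are needed.
One proper 4-coloring: A=blue, B=red, C=yellow, D=blue, E=green, F=red, G=green, H=red. Each edge has distinct colors on its endpoints.

4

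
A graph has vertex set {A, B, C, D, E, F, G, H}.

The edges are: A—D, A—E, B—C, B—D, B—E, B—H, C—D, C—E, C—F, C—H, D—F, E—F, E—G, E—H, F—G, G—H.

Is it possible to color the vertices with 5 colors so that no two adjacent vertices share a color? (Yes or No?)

The chromatic number is 4. B, C, E, H are mutually adjacent (a clique of size 4), so at least 4 colors are needed.
4 colors suffice: A=2, B=3, C=2, D=1, E=1, F=3, G=2, H=4.
Since 5 ≥ 4, a proper 5-coloring certainly exists.

Yes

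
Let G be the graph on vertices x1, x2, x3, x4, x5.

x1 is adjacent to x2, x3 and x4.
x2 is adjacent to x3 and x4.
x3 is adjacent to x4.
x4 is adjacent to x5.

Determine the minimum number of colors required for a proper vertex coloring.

x1, x2, x3, x4 form a clique, so at least 4 colors are needed.
4 colors suffice: color red → {x4}; color blue → {x1, x5}; color green → {x3}; color yellow → {x2}. No two adjacent vertices share a color.

4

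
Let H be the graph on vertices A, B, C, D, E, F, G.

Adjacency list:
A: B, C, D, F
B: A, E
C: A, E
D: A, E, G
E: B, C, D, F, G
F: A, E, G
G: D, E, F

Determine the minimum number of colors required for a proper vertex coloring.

3

D, E, G are pairwise adjacent, so at least 3 colors are needed.
One proper 3-coloring: A=1, B=2, C=2, D=2, E=1, F=2, G=3. Each edge has distinct colors on its endpoints.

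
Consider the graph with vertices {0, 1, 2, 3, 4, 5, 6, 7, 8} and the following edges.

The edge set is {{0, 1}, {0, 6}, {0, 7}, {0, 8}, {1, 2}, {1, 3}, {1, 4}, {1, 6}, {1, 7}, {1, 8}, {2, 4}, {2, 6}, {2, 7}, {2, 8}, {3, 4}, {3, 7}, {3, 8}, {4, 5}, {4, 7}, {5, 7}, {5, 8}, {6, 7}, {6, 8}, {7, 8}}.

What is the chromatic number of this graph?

0, 1, 6, 7, 8 are mutually adjacent (a clique of size 5), so at least 5 colors are needed.
A valid assignment using 5 colors: 0=purple, 1=blue, 2=purple, 3=yellow, 4=green, 5=blue, 6=yellow, 7=red, 8=green. Every edge joins two different colors.

5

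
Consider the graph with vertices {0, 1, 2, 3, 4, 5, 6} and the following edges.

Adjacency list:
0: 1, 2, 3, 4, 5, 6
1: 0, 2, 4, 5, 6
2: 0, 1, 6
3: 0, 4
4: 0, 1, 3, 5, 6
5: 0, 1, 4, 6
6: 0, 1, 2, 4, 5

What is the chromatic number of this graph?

5

0, 1, 4, 5, 6 are mutually adjacent (a clique of size 5), so at least 5 colors are needed.
5 colors suffice: color red → {0}; color blue → {3, 6}; color green → {1}; color yellow → {2, 4}; color purple → {5}. Each edge has distinct colors on its endpoints.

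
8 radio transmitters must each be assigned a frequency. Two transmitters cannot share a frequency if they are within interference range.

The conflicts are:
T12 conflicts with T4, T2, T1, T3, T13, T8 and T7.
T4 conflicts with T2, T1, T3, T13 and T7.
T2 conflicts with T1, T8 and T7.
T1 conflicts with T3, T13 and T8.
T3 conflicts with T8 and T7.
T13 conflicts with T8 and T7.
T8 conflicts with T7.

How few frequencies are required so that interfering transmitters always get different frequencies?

4

T12, T2, T1, T8 all conflict with each other, so at least 4 frequencies are needed.
4 frequencies suffice: T12=1, T4=2, T2=4, T1=3, T3=4, T13=4, T8=2, T7=3. Every pair that conflicts lands in different frequencies.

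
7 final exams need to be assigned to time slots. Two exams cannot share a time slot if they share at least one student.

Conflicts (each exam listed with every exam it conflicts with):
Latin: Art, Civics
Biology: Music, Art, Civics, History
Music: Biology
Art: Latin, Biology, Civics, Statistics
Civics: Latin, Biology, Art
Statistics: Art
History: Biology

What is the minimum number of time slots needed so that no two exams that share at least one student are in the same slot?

Latin, Art, Civics are mutually in conflict, so at least 3 time slots are needed.
3 time slots suffice: time slot 1 → {Latin, Biology, Statistics}; time slot 2 → {Music, Art, History}; time slot 3 → {Civics}. No two conflicting exams share a time slot.

3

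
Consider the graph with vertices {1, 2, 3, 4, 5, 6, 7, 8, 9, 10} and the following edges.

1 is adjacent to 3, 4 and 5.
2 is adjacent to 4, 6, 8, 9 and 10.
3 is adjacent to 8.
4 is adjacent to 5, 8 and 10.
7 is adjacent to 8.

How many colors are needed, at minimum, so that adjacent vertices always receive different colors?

1, 4, 5 are mutually adjacent, so at least 3 colors are needed.
3 colors suffice: color a → {3, 4, 6, 7, 9}; color b → {1, 2}; color c → {5, 8, 10}. Each edge has distinct colors on its endpoints.

3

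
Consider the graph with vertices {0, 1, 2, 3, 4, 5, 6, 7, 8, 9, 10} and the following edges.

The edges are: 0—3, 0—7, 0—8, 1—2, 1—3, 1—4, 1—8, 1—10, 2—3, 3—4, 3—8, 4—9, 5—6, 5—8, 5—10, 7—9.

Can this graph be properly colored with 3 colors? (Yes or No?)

Yes

The chromatic number is 3. 1, 3, 8 form a triangle, so at least 3 colors are needed.
3 colors suffice: 0=b, 1=b, 2=c, 3=a, 4=c, 5=a, 6=b, 7=a, 8=c, 9=b, 10=c.
That is already a proper 3-coloring.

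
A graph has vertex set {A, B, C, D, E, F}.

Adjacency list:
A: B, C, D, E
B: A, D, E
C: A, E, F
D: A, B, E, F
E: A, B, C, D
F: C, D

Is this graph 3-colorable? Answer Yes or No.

A, B, D, E are pairwise adjacent (a clique of size 4), so at least 4 colors are needed.
So 3 colors are not enough.

No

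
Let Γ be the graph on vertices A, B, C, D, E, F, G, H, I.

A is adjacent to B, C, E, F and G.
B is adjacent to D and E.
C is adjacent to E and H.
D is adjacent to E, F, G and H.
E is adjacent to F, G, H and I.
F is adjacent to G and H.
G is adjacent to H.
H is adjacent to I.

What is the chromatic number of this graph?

D, E, F, G, H are mutually adjacent (a clique of size 5), so at least 5 colors are needed.
5 colors suffice: A=blue, B=green, C=green, D=yellow, E=red, F=purple, G=green, H=blue, I=green. No two adjacent vertices share a color.

5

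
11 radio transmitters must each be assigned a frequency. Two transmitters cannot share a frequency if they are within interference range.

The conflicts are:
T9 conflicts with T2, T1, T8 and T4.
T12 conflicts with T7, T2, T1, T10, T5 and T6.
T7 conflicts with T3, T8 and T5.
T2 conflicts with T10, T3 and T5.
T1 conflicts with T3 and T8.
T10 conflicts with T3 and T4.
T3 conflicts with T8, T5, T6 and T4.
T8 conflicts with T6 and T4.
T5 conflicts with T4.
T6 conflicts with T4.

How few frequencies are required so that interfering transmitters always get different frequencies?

4

T3, T8, T6, T4 pairwise conflict, so at least 4 frequencies are needed.
4 frequencies suffice: T9=1, T12=1, T7=2, T2=2, T1=2, T10=3, T3=1, T8=3, T5=3, T6=4, T4=2. Every pair that conflicts lands in different frequencies.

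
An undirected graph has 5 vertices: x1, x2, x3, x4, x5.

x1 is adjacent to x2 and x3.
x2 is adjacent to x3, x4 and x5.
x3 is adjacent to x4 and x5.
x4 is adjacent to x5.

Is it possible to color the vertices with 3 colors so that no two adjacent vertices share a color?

No

x2, x3, x4, x5 form a clique, so at least 4 colors are needed.
So 3 colors are not enough.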